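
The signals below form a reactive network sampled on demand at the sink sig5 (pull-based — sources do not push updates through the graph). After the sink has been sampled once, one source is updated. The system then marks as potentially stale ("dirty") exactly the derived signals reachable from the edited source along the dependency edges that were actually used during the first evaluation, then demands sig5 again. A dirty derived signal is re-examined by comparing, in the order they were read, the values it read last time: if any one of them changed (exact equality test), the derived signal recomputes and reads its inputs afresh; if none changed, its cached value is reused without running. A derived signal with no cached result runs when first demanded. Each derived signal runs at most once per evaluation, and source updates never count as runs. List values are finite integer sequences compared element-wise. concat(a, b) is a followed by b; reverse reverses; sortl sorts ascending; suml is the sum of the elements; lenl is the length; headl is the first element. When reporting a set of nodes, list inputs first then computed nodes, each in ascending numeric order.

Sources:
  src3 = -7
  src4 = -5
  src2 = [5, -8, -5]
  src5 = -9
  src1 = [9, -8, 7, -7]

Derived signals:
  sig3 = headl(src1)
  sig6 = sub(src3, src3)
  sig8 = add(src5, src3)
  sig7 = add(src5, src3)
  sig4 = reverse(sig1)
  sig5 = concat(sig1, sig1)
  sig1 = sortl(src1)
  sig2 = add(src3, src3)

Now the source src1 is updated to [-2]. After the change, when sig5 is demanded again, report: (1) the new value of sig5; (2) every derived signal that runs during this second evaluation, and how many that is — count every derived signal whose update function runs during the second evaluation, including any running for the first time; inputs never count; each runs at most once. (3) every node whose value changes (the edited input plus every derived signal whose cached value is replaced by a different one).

sig5 now evaluates to [-2, -2].
Run set: sig1, sig5 (2 run).
Changed values: src1, sig1, sig5.

Initial pass — values computed on the first demand:
  sig1 = sortl([9, -8, 7, -7]) = [-8, -7, 7, 9]
  sig5 = concat([-8, -7, 7, 9], [-8, -7, 7, 9]) = [-8, -7, 7, 9, -8, -7, 7, 9]

Second demand — change propagation:
  sig1: re-runs because src1 [9, -8, 7, -7]->[-2]; new result [-2].
  sig5: re-runs because sig1 [-8, -7, 7, 9]->[-2]; sig1 [-8, -7, 7, 9]->[-2]; new result [-2, -2].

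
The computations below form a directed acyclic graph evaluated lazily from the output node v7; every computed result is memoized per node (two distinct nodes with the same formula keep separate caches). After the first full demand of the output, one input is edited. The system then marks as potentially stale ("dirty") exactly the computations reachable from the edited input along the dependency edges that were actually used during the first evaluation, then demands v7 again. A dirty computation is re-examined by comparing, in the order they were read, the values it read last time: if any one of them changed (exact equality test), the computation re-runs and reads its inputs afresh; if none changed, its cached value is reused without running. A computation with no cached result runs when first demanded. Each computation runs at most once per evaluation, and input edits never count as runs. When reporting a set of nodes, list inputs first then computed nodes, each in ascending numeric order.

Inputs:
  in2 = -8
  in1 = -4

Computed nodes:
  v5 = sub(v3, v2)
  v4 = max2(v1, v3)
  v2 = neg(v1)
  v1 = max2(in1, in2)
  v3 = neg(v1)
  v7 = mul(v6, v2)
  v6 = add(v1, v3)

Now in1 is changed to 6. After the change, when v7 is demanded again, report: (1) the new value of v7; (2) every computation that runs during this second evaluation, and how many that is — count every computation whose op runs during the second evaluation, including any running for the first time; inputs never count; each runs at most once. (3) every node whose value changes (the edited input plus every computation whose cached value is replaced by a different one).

First demand of the output computes:
  v1 = max2(-4, -8) = -4
  v2 = neg(-4) = 4
  v3 = neg(-4) = 4
  v6 = add(-4, 4) = 0
  v7 = mul(0, 4) = 0

After the edit, cleaning proceeds:
  v1: a read changed (in1 -4->6) — executes, giving 6.
  v2: a read changed (v1 -4->6) — executes, giving -6.
  v3: a read changed (v1 -4->6) — executes, giving -6.
  v6: a read changed (v1 -4->6; v3 4->-6) — executes, giving 0 — identical to its old value.
  v7: a read changed (v2 4->-6) — executes, giving 0 — identical to its old value.

Demanding v7 again yields 0.
5 computations run: v1, v2, v3, v6, v7.
The nodes whose values change: in1, v1, v2, v3.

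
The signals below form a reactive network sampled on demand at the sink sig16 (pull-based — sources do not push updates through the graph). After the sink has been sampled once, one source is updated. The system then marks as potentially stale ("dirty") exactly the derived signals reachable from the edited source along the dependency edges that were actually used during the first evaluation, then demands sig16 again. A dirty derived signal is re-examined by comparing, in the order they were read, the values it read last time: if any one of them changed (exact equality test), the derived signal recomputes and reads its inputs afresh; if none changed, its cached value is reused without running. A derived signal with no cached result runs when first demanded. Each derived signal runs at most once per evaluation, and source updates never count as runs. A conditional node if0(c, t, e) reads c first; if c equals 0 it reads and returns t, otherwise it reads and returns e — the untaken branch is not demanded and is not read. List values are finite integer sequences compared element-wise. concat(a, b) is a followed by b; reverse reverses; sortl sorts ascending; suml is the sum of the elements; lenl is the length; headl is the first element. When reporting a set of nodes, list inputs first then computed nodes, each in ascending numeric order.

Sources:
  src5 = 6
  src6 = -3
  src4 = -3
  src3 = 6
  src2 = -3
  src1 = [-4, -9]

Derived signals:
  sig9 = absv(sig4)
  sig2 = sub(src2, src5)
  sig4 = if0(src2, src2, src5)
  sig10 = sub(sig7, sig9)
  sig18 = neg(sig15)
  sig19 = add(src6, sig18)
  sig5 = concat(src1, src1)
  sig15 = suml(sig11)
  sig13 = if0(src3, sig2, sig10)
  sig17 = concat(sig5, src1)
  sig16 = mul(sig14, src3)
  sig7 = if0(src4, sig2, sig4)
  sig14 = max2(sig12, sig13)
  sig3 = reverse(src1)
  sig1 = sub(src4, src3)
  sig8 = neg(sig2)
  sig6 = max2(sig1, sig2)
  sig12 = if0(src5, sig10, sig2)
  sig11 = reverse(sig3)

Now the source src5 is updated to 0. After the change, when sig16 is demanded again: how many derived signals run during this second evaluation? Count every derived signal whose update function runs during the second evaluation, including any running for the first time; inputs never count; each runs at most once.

Run set: sig4, sig7, sig9, sig10, sig12, sig14 (6 run).
The important point: the flipped condition redirects demand; sig2 is left stale, never re-checked.

Initial pass — values computed on the first demand:
  sig2 = sub(-3, 6) = -9
  sig4 = if0(src2=-3 -> else branch src5) = 6
  sig7 = if0(src4=-3 -> else branch sig4) = 6
  sig9 = absv(6) = 6
  sig10 = sub(6, 6) = 0
  sig12 = if0(src5=6 -> else branch sig2) = -9
  sig13 = if0(src3=6 -> else branch sig10) = 0
  sig14 = max2(-9, 0) = 0
  sig16 = mul(0, 6) = 0

Second demand — change propagation:
  sig2: dirty yet unreached — the second evaluation never asks for it.
  sig4: re-runs because src5 6->0; new result 0.
  sig7: re-runs because sig4 6->0; new result 0.
  sig9: re-runs because sig4 6->0; new result 0.
  sig10: re-runs because sig7 6->0; sig9 6->0; new result 0 (unchanged).
  sig12: re-runs because src5 6->0; new result 0.
  sig13: re-examined; everything it read last time is the same (src3 unchanged, sig10 unchanged) — cache 0 kept, no run.
  sig14: re-runs because sig12 -9->0; new result 0 (unchanged).
  sig16: re-examined; everything it read last time is the same (sig14 unchanged, src3 unchanged) — cache 0 kept, no run.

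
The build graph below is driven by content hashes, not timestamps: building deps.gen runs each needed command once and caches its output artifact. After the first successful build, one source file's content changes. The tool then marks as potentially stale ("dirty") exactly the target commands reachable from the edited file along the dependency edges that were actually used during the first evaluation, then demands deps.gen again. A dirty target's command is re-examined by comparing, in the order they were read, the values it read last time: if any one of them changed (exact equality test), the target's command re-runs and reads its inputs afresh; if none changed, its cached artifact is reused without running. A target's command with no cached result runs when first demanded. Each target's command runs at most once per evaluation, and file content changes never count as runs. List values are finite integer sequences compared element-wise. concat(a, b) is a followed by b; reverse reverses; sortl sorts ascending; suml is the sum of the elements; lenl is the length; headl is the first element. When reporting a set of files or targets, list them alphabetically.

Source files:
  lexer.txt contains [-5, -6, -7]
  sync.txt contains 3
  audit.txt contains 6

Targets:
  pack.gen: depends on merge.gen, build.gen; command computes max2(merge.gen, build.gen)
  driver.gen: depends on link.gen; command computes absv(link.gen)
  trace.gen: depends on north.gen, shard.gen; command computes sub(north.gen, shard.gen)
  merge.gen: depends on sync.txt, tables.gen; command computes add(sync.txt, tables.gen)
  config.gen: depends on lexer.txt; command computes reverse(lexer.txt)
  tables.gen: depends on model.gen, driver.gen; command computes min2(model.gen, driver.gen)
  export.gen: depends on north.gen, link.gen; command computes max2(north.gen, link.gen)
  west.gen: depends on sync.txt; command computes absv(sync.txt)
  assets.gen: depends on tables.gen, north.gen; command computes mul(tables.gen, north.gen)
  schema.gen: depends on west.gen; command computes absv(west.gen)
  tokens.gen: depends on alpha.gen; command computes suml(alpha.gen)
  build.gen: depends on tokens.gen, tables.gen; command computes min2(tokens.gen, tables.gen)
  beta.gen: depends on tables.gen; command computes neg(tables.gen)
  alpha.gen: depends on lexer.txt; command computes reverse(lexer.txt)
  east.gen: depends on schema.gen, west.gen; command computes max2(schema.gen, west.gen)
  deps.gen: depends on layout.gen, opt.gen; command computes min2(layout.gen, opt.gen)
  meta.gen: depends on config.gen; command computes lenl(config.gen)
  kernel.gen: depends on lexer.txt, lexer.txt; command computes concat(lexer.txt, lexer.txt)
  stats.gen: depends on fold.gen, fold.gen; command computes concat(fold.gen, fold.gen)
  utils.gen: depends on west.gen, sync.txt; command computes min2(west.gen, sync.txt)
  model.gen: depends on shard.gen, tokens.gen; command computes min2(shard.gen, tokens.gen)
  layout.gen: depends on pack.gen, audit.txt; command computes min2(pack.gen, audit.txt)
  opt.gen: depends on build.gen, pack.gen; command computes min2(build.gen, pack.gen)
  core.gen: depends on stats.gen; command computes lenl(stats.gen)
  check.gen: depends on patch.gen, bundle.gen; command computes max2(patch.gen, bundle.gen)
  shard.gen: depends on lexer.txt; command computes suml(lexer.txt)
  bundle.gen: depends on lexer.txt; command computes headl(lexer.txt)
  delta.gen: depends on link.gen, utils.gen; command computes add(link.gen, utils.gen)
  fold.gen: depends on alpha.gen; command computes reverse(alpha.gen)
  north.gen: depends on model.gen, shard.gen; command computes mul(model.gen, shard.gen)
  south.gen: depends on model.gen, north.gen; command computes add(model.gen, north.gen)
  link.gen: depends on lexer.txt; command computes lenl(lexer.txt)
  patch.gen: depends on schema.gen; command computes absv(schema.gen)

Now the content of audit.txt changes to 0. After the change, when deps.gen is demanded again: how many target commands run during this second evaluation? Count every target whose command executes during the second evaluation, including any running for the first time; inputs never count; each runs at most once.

Initial pass — values computed on the first demand:
  alpha.gen = reverse([-5, -6, -7]) = [-7, -6, -5]
  link.gen = lenl([-5, -6, -7]) = 3
  driver.gen = absv(3) = 3
  shard.gen = suml([-5, -6, -7]) = -18
  tokens.gen = suml([-7, -6, -5]) = -18
  model.gen = min2(-18, -18) = -18
  tables.gen = min2(-18, 3) = -18
  build.gen = min2(-18, -18) = -18
  merge.gen = add(3, -18) = -15
  pack.gen = max2(-15, -18) = -15
  layout.gen = min2(-15, 6) = -15
  opt.gen = min2(-18, -15) = -18
  deps.gen = min2(-15, -18) = -18

Second demand — change propagation:
  layout.gen: re-runs because audit.txt 6->0; new result -15 (unchanged).
  deps.gen: re-examined; everything it read last time is the same (layout.gen unchanged, opt.gen unchanged) — cache -18 kept, no run.

The important point: layout.gen recomputes to an identical value, and the output ends up unchanged.

Run set: layout.gen (1 run).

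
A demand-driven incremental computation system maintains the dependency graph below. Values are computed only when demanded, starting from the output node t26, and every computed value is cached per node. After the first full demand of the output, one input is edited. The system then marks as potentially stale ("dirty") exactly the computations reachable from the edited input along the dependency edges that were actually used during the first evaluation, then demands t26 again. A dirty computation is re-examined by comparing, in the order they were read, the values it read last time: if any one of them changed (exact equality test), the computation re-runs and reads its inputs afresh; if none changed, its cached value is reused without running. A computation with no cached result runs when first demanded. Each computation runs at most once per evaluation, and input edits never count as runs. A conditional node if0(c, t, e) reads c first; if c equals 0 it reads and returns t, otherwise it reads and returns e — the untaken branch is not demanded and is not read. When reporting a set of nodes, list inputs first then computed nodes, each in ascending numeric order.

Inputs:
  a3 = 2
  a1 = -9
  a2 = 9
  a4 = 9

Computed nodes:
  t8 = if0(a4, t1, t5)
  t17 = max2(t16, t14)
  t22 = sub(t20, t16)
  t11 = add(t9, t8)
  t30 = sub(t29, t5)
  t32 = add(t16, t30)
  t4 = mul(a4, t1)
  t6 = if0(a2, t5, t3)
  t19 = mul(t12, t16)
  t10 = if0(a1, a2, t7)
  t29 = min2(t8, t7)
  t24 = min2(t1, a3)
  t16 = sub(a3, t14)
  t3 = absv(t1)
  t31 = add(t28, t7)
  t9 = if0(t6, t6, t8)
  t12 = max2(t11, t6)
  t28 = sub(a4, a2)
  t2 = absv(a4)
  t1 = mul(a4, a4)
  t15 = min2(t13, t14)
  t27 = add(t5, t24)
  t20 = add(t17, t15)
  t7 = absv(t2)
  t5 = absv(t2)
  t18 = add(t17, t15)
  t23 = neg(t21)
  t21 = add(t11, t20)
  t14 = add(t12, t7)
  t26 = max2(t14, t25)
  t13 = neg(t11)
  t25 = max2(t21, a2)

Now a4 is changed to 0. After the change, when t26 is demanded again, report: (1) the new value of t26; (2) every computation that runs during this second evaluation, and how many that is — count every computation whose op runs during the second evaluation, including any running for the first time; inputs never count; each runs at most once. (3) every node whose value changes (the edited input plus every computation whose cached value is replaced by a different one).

New value of t26: 9.
Computations that run: t1, t2, t3, t6, t7, t8, t9, t11, t12, t13, t14, t15, t16, t17, t20, t21, t25, t26 — 18 in total.
Values that change: a4, t1, t2, t3, t6, t7, t8, t9, t11, t12, t13, t14, t15, t16, t17, t20, t21, t25, t26.
Key observation: a condition flipped, so demand moved to the other branch — t5 is never re-examined.

First evaluation (everything demanded from the output):
  t1 = mul(9, 9) = 81
  t2 = absv(9) = 9
  t3 = absv(81) = 81
  t5 = absv(9) = 9
  t6 = if0(a2=9 -> else branch t3) = 81
  t7 = absv(9) = 9
  t8 = if0(a4=9 -> else branch t5) = 9
  t9 = if0(t6=81 -> else branch t8) = 9
  t11 = add(9, 9) = 18
  t12 = max2(18, 81) = 81
  t13 = neg(18) = -18
  t14 = add(81, 9) = 90
  t15 = min2(-18, 90) = -18
  t16 = sub(2, 90) = -88
  t17 = max2(-88, 90) = 90
  t20 = add(90, -18) = 72
  t21 = add(18, 72) = 90
  t25 = max2(90, 9) = 90
  t26 = max2(90, 90) = 90

Propagation after the edit:
  t1: runs — a4 9->0; a4 9->0; result 0.
  t2: runs — a4 9->0; result 0.
  t3: runs — t1 81->0; result 0.
  t5: marked dirty but never re-examined — demand shifted away from it.
  t6: runs — t3 81->0; result 0.
  t7: runs — t2 9->0; result 0.
  t8: runs — a4 9->0; result 0.
  t9: runs — t6 81->0; t8 9->0; result 0.
  t11: runs — t9 9->0; t8 9->0; result 0.
  t12: runs — t11 18->0; t6 81->0; result 0.
  t13: runs — t11 18->0; result 0.
  t14: runs — t12 81->0; t7 9->0; result 0.
  t15: runs — t13 -18->0; t14 90->0; result 0.
  t16: runs — t14 90->0; result 2.
  t17: runs — t16 -88->2; t14 90->0; result 2.
  t20: runs — t17 90->2; t15 -18->0; result 2.
  t21: runs — t11 18->0; t20 72->2; result 2.
  t25: runs — t21 90->2; result 9.
  t26: runs — t14 90->0; t25 90->9; result 9.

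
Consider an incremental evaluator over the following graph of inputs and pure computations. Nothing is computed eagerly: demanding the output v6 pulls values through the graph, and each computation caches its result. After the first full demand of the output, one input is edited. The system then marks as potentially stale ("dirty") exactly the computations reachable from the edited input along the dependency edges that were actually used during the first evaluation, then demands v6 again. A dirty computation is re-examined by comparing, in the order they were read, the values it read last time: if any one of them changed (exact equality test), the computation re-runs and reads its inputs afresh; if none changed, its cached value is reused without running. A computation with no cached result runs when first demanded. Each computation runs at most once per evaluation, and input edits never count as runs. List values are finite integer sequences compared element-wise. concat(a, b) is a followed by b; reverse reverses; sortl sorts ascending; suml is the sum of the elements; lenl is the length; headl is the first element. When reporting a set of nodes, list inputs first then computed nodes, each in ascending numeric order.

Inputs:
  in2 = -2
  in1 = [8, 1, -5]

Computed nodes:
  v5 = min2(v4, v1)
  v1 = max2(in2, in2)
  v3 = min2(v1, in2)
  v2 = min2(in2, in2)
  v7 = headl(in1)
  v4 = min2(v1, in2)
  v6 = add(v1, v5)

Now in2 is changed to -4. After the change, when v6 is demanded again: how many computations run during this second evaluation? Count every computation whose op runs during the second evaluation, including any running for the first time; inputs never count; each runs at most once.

Run set: v1, v4, v5, v6 (4 run).

Initial pass — values computed on the first demand:
  v1 = max2(-2, -2) = -2
  v4 = min2(-2, -2) = -2
  v5 = min2(-2, -2) = -2
  v6 = add(-2, -2) = -4

Second demand — change propagation:
  v1: re-runs because in2 -2->-4; in2 -2->-4; new result -4.
  v4: re-runs because v1 -2->-4; in2 -2->-4; new result -4.
  v5: re-runs because v4 -2->-4; v1 -2->-4; new result -4.
  v6: re-runs because v1 -2->-4; v5 -2->-4; new result -8.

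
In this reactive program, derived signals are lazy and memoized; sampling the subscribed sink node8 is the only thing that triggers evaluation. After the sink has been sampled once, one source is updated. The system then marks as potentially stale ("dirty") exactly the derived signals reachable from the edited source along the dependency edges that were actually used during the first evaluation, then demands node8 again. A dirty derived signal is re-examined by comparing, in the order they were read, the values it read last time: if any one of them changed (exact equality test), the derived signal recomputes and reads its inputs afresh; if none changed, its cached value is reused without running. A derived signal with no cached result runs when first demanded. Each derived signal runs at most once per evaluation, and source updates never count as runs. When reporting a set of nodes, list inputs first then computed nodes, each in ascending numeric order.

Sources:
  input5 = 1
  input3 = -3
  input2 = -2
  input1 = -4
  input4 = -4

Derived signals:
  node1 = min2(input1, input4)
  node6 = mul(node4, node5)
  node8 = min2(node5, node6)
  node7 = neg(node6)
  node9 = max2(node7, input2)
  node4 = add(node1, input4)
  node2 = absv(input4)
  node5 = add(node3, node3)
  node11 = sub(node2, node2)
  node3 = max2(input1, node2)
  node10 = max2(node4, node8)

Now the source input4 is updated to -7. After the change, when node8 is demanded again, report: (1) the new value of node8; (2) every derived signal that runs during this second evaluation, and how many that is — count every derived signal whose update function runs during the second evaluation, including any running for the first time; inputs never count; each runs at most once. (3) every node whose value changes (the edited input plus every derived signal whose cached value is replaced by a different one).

Demanding node8 again yields -196.
7 derived signals run: node1, node2, node3, node4, node5, node6, node8.
The nodes whose values change: input4, node1, node2, node3, node4, node5, node6, node8.

First demand of the output computes:
  node1 = min2(-4, -4) = -4
  node2 = absv(-4) = 4
  node3 = max2(-4, 4) = 4
  node4 = add(-4, -4) = -8
  node5 = add(4, 4) = 8
  node6 = mul(-8, 8) = -64
  node8 = min2(8, -64) = -64

After the edit, cleaning proceeds:
  node1: a read changed (input4 -4->-7) — executes, giving -7.
  node2: a read changed (input4 -4->-7) — executes, giving 7.
  node3: a read changed (node2 4->7) — executes, giving 7.
  node4: a read changed (node1 -4->-7; input4 -4->-7) — executes, giving -14.
  node5: a read changed (node3 4->7; node3 4->7) — executes, giving 14.
  node6: a read changed (node4 -8->-14; node5 8->14) — executes, giving -196.
  node8: a read changed (node5 8->14; node6 -64->-196) — executes, giving -196.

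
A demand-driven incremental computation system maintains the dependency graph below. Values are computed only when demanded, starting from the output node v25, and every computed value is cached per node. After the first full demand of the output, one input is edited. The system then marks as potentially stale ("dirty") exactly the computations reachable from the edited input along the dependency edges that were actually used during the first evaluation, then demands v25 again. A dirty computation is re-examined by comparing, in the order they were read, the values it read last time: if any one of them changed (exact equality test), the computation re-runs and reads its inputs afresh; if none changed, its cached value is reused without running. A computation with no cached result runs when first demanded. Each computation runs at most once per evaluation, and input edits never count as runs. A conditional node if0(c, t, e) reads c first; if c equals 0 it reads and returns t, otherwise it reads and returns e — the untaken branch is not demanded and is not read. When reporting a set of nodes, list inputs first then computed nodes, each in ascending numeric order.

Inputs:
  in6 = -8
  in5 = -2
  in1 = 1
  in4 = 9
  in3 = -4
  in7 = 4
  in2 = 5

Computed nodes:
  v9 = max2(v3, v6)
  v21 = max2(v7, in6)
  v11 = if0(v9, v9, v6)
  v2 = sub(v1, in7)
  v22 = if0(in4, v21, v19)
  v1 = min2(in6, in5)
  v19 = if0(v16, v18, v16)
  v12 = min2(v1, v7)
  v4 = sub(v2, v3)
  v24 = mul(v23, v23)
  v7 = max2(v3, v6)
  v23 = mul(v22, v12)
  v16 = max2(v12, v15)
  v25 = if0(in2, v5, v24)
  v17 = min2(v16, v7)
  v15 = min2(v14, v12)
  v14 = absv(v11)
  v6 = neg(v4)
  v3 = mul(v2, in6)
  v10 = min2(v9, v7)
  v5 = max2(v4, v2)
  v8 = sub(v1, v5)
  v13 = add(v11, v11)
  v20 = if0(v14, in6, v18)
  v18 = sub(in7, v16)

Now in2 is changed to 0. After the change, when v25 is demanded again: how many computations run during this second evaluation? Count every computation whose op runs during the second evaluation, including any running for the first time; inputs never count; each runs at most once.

Computations that run: v5, v25 — 2 in total.
Key observation: a condition flipped, so demand reaches new nodes — v5 runs for the first time.

First evaluation (everything demanded from the output):
  v1 = min2(-8, -2) = -8
  v2 = sub(-8, 4) = -12
  v3 = mul(-12, -8) = 96
  v4 = sub(-12, 96) = -108
  v6 = neg(-108) = 108
  v7 = max2(96, 108) = 108
  v9 = max2(96, 108) = 108
  v11 = if0(v9=108 -> else branch v6) = 108
  v12 = min2(-8, 108) = -8
  v14 = absv(108) = 108
  v15 = min2(108, -8) = -8
  v16 = max2(-8, -8) = -8
  v19 = if0(v16=-8 -> else branch v16) = -8
  v22 = if0(in4=9 -> else branch v19) = -8
  v23 = mul(-8, -8) = 64
  v24 = mul(64, 64) = 4096
  v25 = if0(in2=5 -> else branch v24) = 4096

Propagation after the edit:
  v5: demanded for the first time — runs, produces -12.
  v25: runs — in2 5->0; result -12.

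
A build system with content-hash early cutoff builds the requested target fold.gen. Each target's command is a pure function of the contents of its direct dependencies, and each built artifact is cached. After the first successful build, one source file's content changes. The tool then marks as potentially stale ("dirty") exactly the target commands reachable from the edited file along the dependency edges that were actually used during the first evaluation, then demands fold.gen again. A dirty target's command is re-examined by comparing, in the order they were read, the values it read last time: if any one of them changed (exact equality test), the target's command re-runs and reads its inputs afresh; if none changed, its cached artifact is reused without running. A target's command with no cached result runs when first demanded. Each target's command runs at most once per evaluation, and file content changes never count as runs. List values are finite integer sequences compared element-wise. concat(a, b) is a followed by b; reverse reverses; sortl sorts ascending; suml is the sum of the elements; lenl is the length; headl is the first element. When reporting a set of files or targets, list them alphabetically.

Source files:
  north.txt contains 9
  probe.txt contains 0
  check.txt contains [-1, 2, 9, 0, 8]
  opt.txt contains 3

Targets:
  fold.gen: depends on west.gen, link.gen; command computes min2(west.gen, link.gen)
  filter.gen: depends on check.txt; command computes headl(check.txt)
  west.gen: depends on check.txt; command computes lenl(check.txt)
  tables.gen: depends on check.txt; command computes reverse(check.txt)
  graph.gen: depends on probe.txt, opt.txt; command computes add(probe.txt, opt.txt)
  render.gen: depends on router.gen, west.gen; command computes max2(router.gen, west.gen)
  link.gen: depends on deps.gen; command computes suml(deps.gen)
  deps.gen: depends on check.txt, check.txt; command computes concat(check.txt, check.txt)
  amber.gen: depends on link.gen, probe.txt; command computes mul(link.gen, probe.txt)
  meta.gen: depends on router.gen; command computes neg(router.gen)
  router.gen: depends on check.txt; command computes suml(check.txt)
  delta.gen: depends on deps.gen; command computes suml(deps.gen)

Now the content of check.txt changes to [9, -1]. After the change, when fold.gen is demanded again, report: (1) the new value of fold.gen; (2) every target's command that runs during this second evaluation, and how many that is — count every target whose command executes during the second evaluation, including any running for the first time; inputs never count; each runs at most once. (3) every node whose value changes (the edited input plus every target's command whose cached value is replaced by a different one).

New value of fold.gen: 2.
Target commands that run: deps.gen, fold.gen, link.gen, west.gen — 4 in total.
Values that change: check.txt, deps.gen, fold.gen, link.gen, west.gen.

First evaluation (everything demanded from the output):
  deps.gen = concat([-1, 2, 9, 0, 8], [-1, 2, 9, 0, 8]) = [-1, 2, 9, 0, 8, -1, 2, 9, 0, 8]
  link.gen = suml([-1, 2, 9, 0, 8, -1, 2, 9, 0, 8]) = 36
  west.gen = lenl([-1, 2, 9, 0, 8]) = 5
  fold.gen = min2(5, 36) = 5

Propagation after the edit:
  deps.gen: runs — check.txt [-1, 2, 9, 0, 8]->[9, -1]; check.txt [-1, 2, 9, 0, 8]->[9, -1]; result [9, -1, 9, -1].
  link.gen: runs — deps.gen [-1, 2, 9, 0, 8, -1, 2, 9, 0, 8]->[9, -1, 9, -1]; result 16.
  west.gen: runs — check.txt [-1, 2, 9, 0, 8]->[9, -1]; result 2.
  fold.gen: runs — west.gen 5->2; link.gen 36->16; result 2.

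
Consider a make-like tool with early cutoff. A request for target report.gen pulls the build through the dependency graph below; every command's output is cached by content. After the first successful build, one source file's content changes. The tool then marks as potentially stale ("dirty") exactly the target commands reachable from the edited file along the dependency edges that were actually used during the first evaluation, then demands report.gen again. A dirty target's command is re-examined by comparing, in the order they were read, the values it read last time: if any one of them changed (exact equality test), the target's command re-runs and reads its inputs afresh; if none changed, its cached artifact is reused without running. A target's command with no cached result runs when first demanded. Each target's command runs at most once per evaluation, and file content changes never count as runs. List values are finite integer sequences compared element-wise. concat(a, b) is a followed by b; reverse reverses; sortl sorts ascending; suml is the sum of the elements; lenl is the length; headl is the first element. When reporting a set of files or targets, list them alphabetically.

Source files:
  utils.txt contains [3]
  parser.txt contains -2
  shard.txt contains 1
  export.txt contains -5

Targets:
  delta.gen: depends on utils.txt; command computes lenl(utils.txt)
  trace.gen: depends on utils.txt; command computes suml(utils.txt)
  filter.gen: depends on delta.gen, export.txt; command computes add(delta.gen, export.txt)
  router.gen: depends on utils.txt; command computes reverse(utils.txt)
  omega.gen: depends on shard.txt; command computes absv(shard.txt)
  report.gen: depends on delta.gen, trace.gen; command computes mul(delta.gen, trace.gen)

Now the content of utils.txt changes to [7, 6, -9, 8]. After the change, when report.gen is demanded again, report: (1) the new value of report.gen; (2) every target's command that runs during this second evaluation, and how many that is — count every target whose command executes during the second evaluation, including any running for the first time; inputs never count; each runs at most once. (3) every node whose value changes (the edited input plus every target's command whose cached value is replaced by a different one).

First demand of the output computes:
  delta.gen = lenl([3]) = 1
  trace.gen = suml([3]) = 3
  report.gen = mul(1, 3) = 3

After the edit, cleaning proceeds:
  delta.gen: a read changed (utils.txt [3]->[7, 6, -9, 8]) — executes, giving 4.
  trace.gen: a read changed (utils.txt [3]->[7, 6, -9, 8]) — executes, giving 12.
  report.gen: a read changed (delta.gen 1->4; trace.gen 3->12) — executes, giving 48.

Demanding report.gen again yields 48.
3 target commands run: delta.gen, report.gen, trace.gen.
The nodes whose values change: delta.gen, report.gen, trace.gen, utils.txt.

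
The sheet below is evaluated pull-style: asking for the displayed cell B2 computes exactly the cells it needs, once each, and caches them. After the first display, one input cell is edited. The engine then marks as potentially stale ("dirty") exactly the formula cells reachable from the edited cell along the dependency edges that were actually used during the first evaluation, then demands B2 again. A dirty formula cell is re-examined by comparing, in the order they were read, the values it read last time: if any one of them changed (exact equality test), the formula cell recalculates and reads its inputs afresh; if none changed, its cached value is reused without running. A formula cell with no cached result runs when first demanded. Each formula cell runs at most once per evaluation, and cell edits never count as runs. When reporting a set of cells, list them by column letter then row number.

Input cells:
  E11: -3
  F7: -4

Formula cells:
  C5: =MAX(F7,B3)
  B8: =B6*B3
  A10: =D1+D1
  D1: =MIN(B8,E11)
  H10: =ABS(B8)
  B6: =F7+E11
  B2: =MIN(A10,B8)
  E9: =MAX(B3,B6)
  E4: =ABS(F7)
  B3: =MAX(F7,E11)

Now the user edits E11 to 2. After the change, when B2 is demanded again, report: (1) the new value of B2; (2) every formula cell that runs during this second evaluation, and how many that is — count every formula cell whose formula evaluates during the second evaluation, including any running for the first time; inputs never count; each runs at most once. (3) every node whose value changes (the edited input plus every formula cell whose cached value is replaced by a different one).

First demand of the output computes:
  B3 = MAX(-4, -3) = -3
  B6 = -4 + -3 = -7
  B8 = -7 * -3 = 21
  D1 = MIN(21, -3) = -3
  A10 = -3 + -3 = -6
  B2 = MIN(-6, 21) = -6

After the edit, cleaning proceeds:
  B3: a read changed (E11 -3->2) — executes, giving 2.
  B6: a read changed (E11 -3->2) — executes, giving -2.
  B8: a read changed (B6 -7->-2; B3 -3->2) — executes, giving -4.
  D1: a read changed (B8 21->-4; E11 -3->2) — executes, giving -4.
  A10: a read changed (D1 -3->-4; D1 -3->-4) — executes, giving -8.
  B2: a read changed (A10 -6->-8; B8 21->-4) — executes, giving -8.

Demanding B2 again yields -8.
6 formula cells run: A10, B2, B3, B6, B8, D1.
The nodes whose values change: A10, B2, B3, B6, B8, D1, E11.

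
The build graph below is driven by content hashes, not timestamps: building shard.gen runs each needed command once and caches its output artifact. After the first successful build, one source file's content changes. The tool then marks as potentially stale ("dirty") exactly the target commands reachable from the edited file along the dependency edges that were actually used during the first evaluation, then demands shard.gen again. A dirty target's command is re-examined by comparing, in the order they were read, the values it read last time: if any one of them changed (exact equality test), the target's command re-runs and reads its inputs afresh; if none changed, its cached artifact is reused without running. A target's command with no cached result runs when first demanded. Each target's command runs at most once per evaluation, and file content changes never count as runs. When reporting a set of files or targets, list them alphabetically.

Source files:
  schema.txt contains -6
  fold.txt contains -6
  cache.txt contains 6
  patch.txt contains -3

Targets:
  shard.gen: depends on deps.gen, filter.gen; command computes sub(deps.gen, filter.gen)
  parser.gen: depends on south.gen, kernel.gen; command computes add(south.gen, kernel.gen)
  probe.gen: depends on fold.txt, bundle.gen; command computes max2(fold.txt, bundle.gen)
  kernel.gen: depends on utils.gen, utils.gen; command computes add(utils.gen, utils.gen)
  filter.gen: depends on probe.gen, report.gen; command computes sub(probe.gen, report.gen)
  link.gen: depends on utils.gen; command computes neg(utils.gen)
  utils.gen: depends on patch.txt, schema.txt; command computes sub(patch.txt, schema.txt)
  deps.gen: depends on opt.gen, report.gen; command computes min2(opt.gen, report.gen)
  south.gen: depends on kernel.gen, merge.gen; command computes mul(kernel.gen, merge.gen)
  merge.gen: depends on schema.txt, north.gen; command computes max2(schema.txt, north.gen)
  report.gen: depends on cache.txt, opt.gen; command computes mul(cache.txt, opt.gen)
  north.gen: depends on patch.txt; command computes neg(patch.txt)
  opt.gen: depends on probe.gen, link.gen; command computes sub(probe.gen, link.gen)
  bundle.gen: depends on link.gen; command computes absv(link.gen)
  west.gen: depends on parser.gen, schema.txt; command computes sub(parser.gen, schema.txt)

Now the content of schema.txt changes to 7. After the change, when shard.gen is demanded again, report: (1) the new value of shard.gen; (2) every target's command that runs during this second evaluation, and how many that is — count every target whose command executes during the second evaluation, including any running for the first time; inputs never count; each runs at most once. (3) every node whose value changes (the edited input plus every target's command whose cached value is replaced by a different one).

Initial pass — values computed on the first demand:
  utils.gen = sub(-3, -6) = 3
  link.gen = neg(3) = -3
  bundle.gen = absv(-3) = 3
  probe.gen = max2(-6, 3) = 3
  opt.gen = sub(3, -3) = 6
  report.gen = mul(6, 6) = 36
  deps.gen = min2(6, 36) = 6
  filter.gen = sub(3, 36) = -33
  shard.gen = sub(6, -33) = 39

Second demand — change propagation:
  utils.gen: re-runs because schema.txt -6->7; new result -10.
  link.gen: re-runs because utils.gen 3->-10; new result 10.
  bundle.gen: re-runs because link.gen -3->10; new result 10.
  probe.gen: re-runs because bundle.gen 3->10; new result 10.
  opt.gen: re-runs because probe.gen 3->10; link.gen -3->10; new result 0.
  report.gen: re-runs because opt.gen 6->0; new result 0.
  deps.gen: re-runs because opt.gen 6->0; report.gen 36->0; new result 0.
  filter.gen: re-runs because probe.gen 3->10; report.gen 36->0; new result 10.
  shard.gen: re-runs because deps.gen 6->0; filter.gen -33->10; new result -10.

shard.gen now evaluates to -10.
Run set: bundle.gen, deps.gen, filter.gen, link.gen, opt.gen, probe.gen, report.gen, shard.gen, utils.gen (9 run).
Changed values: bundle.gen, deps.gen, filter.gen, link.gen, opt.gen, probe.gen, report.gen, schema.txt, shard.gen, utils.gen.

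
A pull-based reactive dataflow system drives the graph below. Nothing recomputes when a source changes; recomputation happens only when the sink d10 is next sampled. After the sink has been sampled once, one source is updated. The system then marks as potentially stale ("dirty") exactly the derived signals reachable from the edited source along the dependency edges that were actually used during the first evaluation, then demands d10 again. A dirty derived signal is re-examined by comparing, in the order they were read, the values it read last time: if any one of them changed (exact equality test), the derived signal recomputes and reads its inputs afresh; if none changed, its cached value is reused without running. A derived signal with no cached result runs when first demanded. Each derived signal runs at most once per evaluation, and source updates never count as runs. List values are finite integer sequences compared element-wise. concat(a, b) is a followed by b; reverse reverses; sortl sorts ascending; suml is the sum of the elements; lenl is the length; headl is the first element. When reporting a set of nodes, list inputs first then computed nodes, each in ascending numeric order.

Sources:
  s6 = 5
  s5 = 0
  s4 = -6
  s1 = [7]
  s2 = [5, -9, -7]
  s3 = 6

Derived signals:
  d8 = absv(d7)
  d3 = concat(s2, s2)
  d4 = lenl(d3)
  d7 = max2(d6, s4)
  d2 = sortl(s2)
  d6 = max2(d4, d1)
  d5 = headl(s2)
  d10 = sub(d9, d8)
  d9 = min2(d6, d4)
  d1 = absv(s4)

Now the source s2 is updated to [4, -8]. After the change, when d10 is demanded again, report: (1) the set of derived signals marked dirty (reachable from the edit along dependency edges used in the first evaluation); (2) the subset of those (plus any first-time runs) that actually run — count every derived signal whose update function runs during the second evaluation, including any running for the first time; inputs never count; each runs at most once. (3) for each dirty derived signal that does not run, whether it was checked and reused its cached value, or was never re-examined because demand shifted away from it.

First evaluation (everything demanded from the output):
  d1 = absv(-6) = 6
  d3 = concat([5, -9, -7], [5, -9, -7]) = [5, -9, -7, 5, -9, -7]
  d4 = lenl([5, -9, -7, 5, -9, -7]) = 6
  d6 = max2(6, 6) = 6
  d7 = max2(6, -6) = 6
  d8 = absv(6) = 6
  d9 = min2(6, 6) = 6
  d10 = sub(6, 6) = 0

Propagation after the edit:
  d3: runs — s2 [5, -9, -7]->[4, -8]; s2 [5, -9, -7]->[4, -8]; result [4, -8, 4, -8].
  d4: runs — d3 [5, -9, -7, 5, -9, -7]->[4, -8, 4, -8]; result 4.
  d6: runs — d4 6->4; result 6 (same value as before).
  d7: checked — values it read are unchanged (d6 unchanged, s4 unchanged); reused cached 6 without running.
  d8: checked — values it read are unchanged (d7 unchanged); reused cached 6 without running.
  d9: runs — d4 6->4; result 4.
  d10: runs — d9 6->4; result -2.

Key observation: the cutoff stops propagation at d7 — its inputs' values are unchanged, so it reuses its cache.

Marked dirty: d3, d4, d6, d7, d8, d9, d10.
Derived signals that run: d3, d4, d6, d9, d10 — 5 in total.
Checked but reused from cache: d7, d8.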